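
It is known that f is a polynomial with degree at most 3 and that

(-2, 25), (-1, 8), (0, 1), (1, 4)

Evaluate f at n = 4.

73

Write f(n) = an³ + bn² + cn + d; the 4 given values yield a linear system in the 4 coefficients.
Solving, the leading coefficient vanishes, and f(n) = 5n² - 2n + 1.
Then f(4) = 73.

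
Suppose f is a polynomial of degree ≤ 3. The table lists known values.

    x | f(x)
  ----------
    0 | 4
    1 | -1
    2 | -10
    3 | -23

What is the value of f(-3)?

-5

Write f(x) = ax³ + bx² + cx + d; the 4 given values yield a linear system in the 4 coefficients.
Solving, the leading coefficient vanishes, and f(x) = -2x² - 3x + 4.
Then f(-3) = -5.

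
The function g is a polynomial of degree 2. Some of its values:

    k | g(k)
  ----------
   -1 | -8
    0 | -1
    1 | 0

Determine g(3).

Write g(k) = ak² + bk + c; the 3 given values yield a linear system in the 3 coefficients.
Solving, g(k) = -3k² + 4k - 1.
Then g(3) = -16.

-16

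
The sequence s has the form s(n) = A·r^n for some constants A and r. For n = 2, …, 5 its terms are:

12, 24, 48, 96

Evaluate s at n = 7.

384

Consecutive ratio: 24/12 = 2, and 48/24 = 2, so r = 2.
Then A·2^2 = 12 gives A = 3, and s(n) = 3·2^n.
s(7) = 3·2^7 = 384.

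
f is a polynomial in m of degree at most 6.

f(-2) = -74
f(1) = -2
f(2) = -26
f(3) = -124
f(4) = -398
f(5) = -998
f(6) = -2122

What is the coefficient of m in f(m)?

0

Write f(m) = am^6 + bm^5 + cm^4 + dm³ + em² + pm + q; the 7 given values yield a linear system in the 7 coefficients.
Solving, the top 2 coefficients vanish, and f(m) = -2m^4 + 3m³ - 5m² + 2.
The coefficient of m is 0.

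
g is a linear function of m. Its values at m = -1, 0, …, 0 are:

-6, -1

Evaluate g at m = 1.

Write g(m) = am + b; the 2 given values yield a linear system in the 2 coefficients.
Solving, g(m) = 5m - 1.
Then g(1) = 4.

4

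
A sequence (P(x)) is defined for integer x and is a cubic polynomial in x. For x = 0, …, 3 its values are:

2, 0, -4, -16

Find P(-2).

Write P(x) = ax³ + bx² + cx + d; the 4 given values yield a linear system in the 4 coefficients.
Solving, P(x) = -x³ + 2x² - 3x + 2.
Then P(-2) = 24.

24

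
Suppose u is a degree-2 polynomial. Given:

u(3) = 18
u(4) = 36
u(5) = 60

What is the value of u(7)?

Write u(t) = at² + bt + c; the 3 given values yield a linear system in the 3 coefficients.
Solving, u(t) = 3t² - 3t.
Then u(7) = 126.

126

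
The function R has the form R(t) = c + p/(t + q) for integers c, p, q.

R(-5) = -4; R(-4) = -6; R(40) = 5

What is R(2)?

(R(t) − c)(t + q) = p for each data point; the three points give a linear system in c and q, then p follows.
Solving: c = 4, q = 0, p = 40, so R(t) = 4 + 40/(t + 0).
Then R(2) = 4 + 40/2 = 24.

24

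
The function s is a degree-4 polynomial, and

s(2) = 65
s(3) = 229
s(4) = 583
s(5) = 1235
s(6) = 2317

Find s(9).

9823

Write s(x) = ax^4 + bx³ + cx² + dx + e; the 5 given values yield a linear system in the 5 coefficients.
Solving, s(x) = x^4 + 4x³ + 4x² + 3x - 5.
Then s(9) = 9823.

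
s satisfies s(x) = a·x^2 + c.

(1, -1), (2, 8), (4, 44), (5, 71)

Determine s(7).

From s(1) = -1 and s(2) = 8: 1a + c = -1 and 4a + c = 8.
Subtracting: 3a = 9, so a = 3; then c = -1 − 3·1 = -4.
So s(x) = 3x² − 4, and s(7) = 143.

143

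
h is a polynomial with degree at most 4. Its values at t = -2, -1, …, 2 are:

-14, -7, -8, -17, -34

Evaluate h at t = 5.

Write h(t) = at^4 + bt³ + ct² + dt + e; the 5 given values yield a linear system in the 5 coefficients.
Solving, the top 2 coefficients vanish, and h(t) = -4t² - 5t - 8.
Then h(5) = -133.

-133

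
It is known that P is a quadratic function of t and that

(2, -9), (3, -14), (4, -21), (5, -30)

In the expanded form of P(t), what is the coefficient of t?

Write P(t) = at² + bt + c; the 4 given values yield a linear system in the 3 coefficients.
Solving, P(t) = -t² - 5.
The coefficient of t is 0.

0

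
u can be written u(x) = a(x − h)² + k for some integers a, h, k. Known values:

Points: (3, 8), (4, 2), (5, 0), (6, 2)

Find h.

5

First differences -6, -2, 2; second difference 4 = 2a, so a = 2.
Expanding, the x-coefficient is −2ah = -4h; matching it to the data gives h = 5, and then k = 0.
So u(x) = 2(x − 5)² + 0.
Hence h = 5.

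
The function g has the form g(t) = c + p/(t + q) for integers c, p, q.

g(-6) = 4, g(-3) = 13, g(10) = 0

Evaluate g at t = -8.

3

(g(t) − c)(t + q) = p for each data point; the three points give a linear system in c and q, then p follows.
Solving: c = 1, q = 2, p = -12, so g(t) = 1 − 12/(t + 2).
Then g(-8) = 1 − 12/(-6) = 3.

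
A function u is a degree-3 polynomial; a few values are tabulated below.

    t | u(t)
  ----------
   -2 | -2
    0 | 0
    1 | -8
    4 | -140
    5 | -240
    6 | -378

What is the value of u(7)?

-560

Write u(t) = at³ + bt² + ct + d; the 6 given values yield a linear system in the 4 coefficients.
Solving, u(t) = -t³ - 4t² - 3t.
Then u(7) = -560.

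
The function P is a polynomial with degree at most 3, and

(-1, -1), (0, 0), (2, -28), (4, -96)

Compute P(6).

Write P(m) = am³ + bm² + cm + d; the 4 given values yield a linear system in the 4 coefficients.
Solving, the leading coefficient vanishes, and P(m) = -5m² - 4m.
Then P(6) = -204.

-204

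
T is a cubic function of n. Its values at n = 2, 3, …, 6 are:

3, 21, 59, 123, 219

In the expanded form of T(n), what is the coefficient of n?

First differences: 18, 38, 64, 96. Second differences: 20, 26, 32. Third differences: 6, 6.
Level-3 differences are constant, so T has degree 3.
Fitting a degree-3 polynomial gives T(n) = n³ + n² - 6n + 3.
The coefficient of n is -6.

-6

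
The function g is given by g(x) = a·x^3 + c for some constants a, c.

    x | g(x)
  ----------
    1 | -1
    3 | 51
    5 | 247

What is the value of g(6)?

429

From g(1) = -1 and g(3) = 51: 1a + c = -1 and 27a + c = 51.
Subtracting: 26a = 52, so a = 2; then c = -1 − 2·1 = -3.
So g(x) = 2x³ − 3, and g(6) = 429.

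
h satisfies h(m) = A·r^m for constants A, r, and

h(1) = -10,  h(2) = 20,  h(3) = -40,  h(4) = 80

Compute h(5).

-160

Consecutive ratio: 20/(-10) = -2, and -40/20 = -2, so r = -2.
Then A·(-2)^1 = -10 gives A = 5, and h(m) = 5·(-2)^m.
h(5) = 5·(-2)^5 = -160.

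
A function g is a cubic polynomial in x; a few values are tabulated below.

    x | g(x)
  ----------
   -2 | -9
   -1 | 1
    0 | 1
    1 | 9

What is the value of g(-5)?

Write g(x) = ax³ + bx² + cx + d; the 4 given values yield a linear system in the 4 coefficients.
Solving, g(x) = 3x³ + 4x² + x + 1.
Then g(-5) = -279.

-279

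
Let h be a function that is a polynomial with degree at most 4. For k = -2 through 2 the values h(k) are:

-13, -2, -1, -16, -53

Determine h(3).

First differences: 11, 1, -15, -37. Second differences: -10, -16, -22. Third differences: -6, -6.
Level-3 differences are constant, so h has degree 3.
Fitting a degree-3 polynomial gives h(k) = -k³ - 8k² - 6k - 1.
Then h(3) = -118.

-118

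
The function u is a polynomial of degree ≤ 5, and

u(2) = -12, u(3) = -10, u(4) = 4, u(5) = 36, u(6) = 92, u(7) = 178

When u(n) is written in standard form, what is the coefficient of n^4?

Write u(n) = an^5 + bn^4 + cn³ + dn² + en + p; the 6 given values yield a linear system in the 6 coefficients.
Solving, the top 2 coefficients vanish, and u(n) = n³ - 3n² - 2n - 4.
The coefficient of n^4 is 0.

0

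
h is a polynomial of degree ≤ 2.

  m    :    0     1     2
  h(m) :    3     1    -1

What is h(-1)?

First differences: -2, -2.
Level-1 differences are constant, so h has degree 1.
Fitting a degree-1 polynomial gives h(m) = -2m + 3.
Then h(-1) = 5.

5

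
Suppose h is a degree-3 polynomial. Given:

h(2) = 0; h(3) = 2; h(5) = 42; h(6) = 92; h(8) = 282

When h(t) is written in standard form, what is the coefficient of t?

Write h(t) = at³ + bt² + ct + d; the 5 given values yield a linear system in the 4 coefficients.
Solving, h(t) = t³ - 4t² + 3t + 2.
The coefficient of t is 3.

3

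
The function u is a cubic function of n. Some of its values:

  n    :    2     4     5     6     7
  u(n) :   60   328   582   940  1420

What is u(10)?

Write u(n) = an³ + bn² + cn + d; the 5 given values yield a linear system in the 4 coefficients.
Solving, u(n) = 3n³ + 7n² + 8n - 8.
Then u(10) = 3772.

3772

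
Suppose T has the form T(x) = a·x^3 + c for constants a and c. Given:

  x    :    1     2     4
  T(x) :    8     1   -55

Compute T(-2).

From T(1) = 8 and T(2) = 1: 1a + c = 8 and 8a + c = 1.
Subtracting: 7a = -7, so a = -1; then c = 8 − (-1)·1 = 9.
So T(x) = -1x³ + 9, and T(-2) = 17.

17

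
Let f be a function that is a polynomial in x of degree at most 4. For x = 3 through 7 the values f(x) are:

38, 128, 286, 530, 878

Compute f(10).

2726

First differences: 90, 158, 244, 348. Second differences: 68, 86, 104. Third differences: 18, 18.
Level-3 differences are constant, so f has degree 3.
Fitting a degree-3 polynomial gives f(x) = 3x³ - 2x² - 7x - 4.
Then f(10) = 2726.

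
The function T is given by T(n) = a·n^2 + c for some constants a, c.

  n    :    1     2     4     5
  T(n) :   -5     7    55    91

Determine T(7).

187

From T(1) = -5 and T(2) = 7: 1a + c = -5 and 4a + c = 7.
Subtracting: 3a = 12, so a = 4; then c = -5 − 4·1 = -9.
So T(n) = 4n² − 9, and T(7) = 187.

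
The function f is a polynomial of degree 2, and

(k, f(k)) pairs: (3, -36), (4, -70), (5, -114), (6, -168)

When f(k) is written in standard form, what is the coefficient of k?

First differences: -34, -44, -54. Second differences: -10, -10.
Level-2 differences are constant, so f has degree 2.
Fitting a degree-2 polynomial gives f(k) = -5k² + k + 6.
The coefficient of k is 1.

1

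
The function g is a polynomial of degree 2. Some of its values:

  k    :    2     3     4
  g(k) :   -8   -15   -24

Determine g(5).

Write g(k) = ak² + bk + c; the 3 given values yield a linear system in the 3 coefficients.
Solving, g(k) = -k² - 2k.
Then g(5) = -35.

-35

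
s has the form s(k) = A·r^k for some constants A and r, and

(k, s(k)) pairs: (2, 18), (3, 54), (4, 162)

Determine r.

3

Consecutive ratio: 54/18 = 3, and 162/54 = 3, so r = 3.
Then A·3^2 = 18 gives A = 2, and s(k) = 2·3^k.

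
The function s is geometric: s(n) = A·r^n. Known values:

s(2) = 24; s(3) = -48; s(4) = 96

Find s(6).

Consecutive ratio: -48/24 = -2, and 96/(-48) = -2, so r = -2.
Then A·(-2)^2 = 24 gives A = 6, and s(n) = 6·(-2)^n.
s(6) = 6·(-2)^6 = 384.

384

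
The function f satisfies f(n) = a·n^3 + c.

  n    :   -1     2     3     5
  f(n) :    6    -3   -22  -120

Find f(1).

4

From f(-1) = 6 and f(2) = -3: -1a + c = 6 and 8a + c = -3.
Subtracting: 9a = -9, so a = -1; then c = 6 − (-1)·(-1) = 5.
So f(n) = -1n³ + 5, and f(1) = 4.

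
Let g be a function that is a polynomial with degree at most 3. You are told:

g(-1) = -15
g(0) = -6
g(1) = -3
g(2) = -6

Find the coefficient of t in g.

First differences: 9, 3, -3. Second differences: -6, -6.
Level-2 differences are constant, so g has degree 2.
Fitting a degree-2 polynomial gives g(t) = -3t² + 6t - 6.
The coefficient of t is 6.

6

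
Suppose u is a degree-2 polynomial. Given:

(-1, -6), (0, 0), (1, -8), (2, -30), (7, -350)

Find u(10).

-710

Write u(x) = ax² + bx + c; the 5 given values yield a linear system in the 3 coefficients.
Solving, u(x) = -7x² - x.
Then u(10) = -710.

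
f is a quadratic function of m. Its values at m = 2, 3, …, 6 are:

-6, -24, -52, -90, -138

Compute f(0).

First differences: -18, -28, -38, -48. Second differences: -10, -10, -10.
Level-2 differences are constant, so f has degree 2.
Fitting a degree-2 polynomial gives f(m) = -5m² + 7m.
Then f(0) = 0.

0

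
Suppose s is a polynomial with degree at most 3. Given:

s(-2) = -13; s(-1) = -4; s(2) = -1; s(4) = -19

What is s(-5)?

Write s(n) = an³ + bn² + cn + d; the 4 given values yield a linear system in the 4 coefficients.
Solving, the leading coefficient vanishes, and s(n) = -2n² + 3n + 1.
Then s(-5) = -64.

-64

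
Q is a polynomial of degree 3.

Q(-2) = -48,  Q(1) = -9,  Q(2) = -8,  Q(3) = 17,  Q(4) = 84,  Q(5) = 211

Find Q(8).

1132

Write Q(n) = an³ + bn² + cn + d; the 6 given values yield a linear system in the 4 coefficients.
Solving, Q(n) = 3n³ - 6n² - 2n - 4.
Then Q(8) = 1132.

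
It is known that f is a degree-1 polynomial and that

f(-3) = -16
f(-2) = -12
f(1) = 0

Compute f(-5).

Write f(n) = an + b; the 3 given values yield a linear system in the 2 coefficients.
Solving, f(n) = 4n - 4.
Then f(-5) = -24.

-24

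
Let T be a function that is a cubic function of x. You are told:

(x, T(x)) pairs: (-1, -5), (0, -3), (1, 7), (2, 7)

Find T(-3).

Write T(x) = ax³ + bx² + cx + d; the 4 given values yield a linear system in the 4 coefficients.
Solving, T(x) = -3x³ + 4x² + 9x - 3.
Then T(-3) = 87.

87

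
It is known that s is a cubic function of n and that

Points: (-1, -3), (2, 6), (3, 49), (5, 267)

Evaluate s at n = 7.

741

Write s(n) = an³ + bn² + cn + d; the 4 given values yield a linear system in the 4 coefficients.
Solving, s(n) = 2n³ + 2n² - 5n - 8.
Then s(7) = 741.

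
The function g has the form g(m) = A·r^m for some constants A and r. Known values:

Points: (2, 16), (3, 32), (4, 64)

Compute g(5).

Consecutive ratio: 32/16 = 2, and 64/32 = 2, so r = 2.
Then A·2^2 = 16 gives A = 4, and g(m) = 4·2^m.
g(5) = 4·2^5 = 128.

128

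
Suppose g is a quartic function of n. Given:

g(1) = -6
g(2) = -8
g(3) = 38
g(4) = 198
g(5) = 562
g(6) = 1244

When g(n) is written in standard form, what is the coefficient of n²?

First differences: -2, 46, 160, 364, 682. Second differences: 48, 114, 204, 318. Third differences: 66, 90, 114. Fourth differences: 24, 24.
Level-4 differences are constant, so g has degree 4.
Fitting a degree-4 polynomial gives g(n) = n^4 + n³ - 7n² - 3n + 2.
The coefficient of n² is -7.

-7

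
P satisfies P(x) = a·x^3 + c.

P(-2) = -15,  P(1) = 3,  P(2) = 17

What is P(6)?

From P(-2) = -15 and P(1) = 3: -8a + c = -15 and 1a + c = 3.
Subtracting: 9a = 18, so a = 2; then c = -15 − 2·(-8) = 1.
So P(x) = 2x³ + 1, and P(6) = 433.

433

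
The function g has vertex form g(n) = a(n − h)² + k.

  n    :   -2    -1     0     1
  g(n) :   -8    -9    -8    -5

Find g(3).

7

First differences -1, 1, 3; second difference 2 = 2a, so a = 1.
Expanding, the n-coefficient is −2ah = -2h; matching it to the data gives h = -1, and then k = -9.
So g(n) = 1(n + 1)² − 9.
g(3) = 1·4² − 9 = 7.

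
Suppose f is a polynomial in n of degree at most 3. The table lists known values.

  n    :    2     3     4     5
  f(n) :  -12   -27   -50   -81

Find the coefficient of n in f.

First differences: -15, -23, -31. Second differences: -8, -8.
Level-2 differences are constant, so f has degree 2.
Fitting a degree-2 polynomial gives f(n) = -4n² + 5n - 6.
The coefficient of n is 5.

5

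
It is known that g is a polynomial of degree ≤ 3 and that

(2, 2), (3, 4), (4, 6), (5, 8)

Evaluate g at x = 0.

-2

First differences: 2, 2, 2.
Level-1 differences are constant, so g has degree 1.
Fitting a degree-1 polynomial gives g(x) = 2x - 2.
Then g(0) = -2.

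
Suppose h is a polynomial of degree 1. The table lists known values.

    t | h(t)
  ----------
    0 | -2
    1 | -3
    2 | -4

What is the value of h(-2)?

0

Write h(t) = at + b; the 3 given values yield a linear system in the 2 coefficients.
Solving, h(t) = -t - 2.
Then h(-2) = 0.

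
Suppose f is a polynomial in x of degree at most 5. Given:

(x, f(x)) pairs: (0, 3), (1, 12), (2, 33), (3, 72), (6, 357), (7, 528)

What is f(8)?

747

Write f(x) = ax^5 + bx^4 + cx³ + dx² + ex + p; the 6 given values yield a linear system in the 6 coefficients.
Solving, the top 2 coefficients vanish, and f(x) = x³ + 3x² + 5x + 3.
Then f(8) = 747.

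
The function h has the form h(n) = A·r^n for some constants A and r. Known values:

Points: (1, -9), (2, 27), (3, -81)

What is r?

-3

Consecutive ratio: 27/(-9) = -3, and -81/27 = -3, so r = -3.
Then A·(-3)^1 = -9 gives A = 3, and h(n) = 3·(-3)^n.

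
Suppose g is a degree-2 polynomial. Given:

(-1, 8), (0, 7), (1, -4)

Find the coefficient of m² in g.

Write g(m) = am² + bm + c; the 3 given values yield a linear system in the 3 coefficients.
Solving, g(m) = -5m² - 6m + 7.
The coefficient of m² is -5.

-5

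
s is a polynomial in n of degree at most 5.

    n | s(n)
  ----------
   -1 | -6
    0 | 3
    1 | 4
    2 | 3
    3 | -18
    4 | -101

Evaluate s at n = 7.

-1502

Write s(n) = an^5 + bn^4 + cn³ + dn² + en + p; the 6 given values yield a linear system in the 6 coefficients.
Solving, the leading coefficient vanishes, and s(n) = -n^4 + 3n³ - 3n² + 2n + 3.
Then s(7) = -1502.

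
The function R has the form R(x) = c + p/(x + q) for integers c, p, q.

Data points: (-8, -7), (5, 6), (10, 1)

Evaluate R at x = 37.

-2

(R(x) − c)(x + q) = p for each data point; the three points give a linear system in c and q, then p follows.
Solving: c = -3, q = -1, p = 36, so R(x) = -3 + 36/(x − 1).
Then R(37) = -3 + 36/36 = -2.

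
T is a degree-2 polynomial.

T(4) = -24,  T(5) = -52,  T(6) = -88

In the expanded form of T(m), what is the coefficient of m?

8

Write T(m) = am² + bm + c; the 3 given values yield a linear system in the 3 coefficients.
Solving, T(m) = -4m² + 8m + 8.
The coefficient of m is 8.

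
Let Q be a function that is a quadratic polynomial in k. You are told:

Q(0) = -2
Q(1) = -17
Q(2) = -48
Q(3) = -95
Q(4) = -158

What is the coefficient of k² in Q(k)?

-8

First differences: -15, -31, -47, -63. Second differences: -16, -16, -16.
Level-2 differences are constant, so Q has degree 2.
Fitting a degree-2 polynomial gives Q(k) = -8k² - 7k - 2.
The coefficient of k² is -8.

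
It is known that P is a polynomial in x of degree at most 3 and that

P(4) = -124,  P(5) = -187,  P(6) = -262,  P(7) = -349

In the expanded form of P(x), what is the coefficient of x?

-9

Write P(x) = ax³ + bx² + cx + d; the 4 given values yield a linear system in the 4 coefficients.
Solving, the leading coefficient vanishes, and P(x) = -6x² - 9x + 8.
The coefficient of x is -9.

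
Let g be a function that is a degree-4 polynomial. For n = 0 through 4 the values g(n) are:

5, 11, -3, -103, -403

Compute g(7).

Write g(n) = an^4 + bn³ + cn² + dn + e; the 5 given values yield a linear system in the 5 coefficients.
Solving, g(n) = -2n^4 + n³ + n² + 6n + 5.
Then g(7) = -4363.

-4363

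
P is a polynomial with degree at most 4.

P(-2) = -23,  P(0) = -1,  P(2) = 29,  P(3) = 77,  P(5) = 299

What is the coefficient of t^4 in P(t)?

0

Write P(t) = at^4 + bt³ + ct² + dt + e; the 5 given values yield a linear system in the 5 coefficients.
Solving, the leading coefficient vanishes, and P(t) = 2t³ + t² + 5t - 1.
The coefficient of t^4 is 0.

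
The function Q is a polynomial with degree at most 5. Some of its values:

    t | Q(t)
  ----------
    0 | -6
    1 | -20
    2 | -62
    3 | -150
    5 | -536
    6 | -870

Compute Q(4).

Write Q(t) = at^5 + bt^4 + ct³ + dt² + et + p; the 6 given values yield a linear system in the 6 coefficients.
Solving, the top 2 coefficients vanish, and Q(t) = -3t³ - 5t² - 6t - 6.
Then Q(4) = -302.

-302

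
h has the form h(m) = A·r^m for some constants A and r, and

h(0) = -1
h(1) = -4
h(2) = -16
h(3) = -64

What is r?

4

Consecutive ratio: -4/(-1) = 4, and -16/(-4) = 4, so r = 4.
Then A·4^0 = -1 gives A = -1, and h(m) = -1·4^m.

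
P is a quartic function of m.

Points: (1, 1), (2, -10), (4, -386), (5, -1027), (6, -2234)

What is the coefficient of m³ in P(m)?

1

Write P(m) = am^4 + bm³ + cm² + dm + e; the 5 given values yield a linear system in the 5 coefficients.
Solving, P(m) = -2m^4 + m³ + 4m² - 2.
The coefficient of m³ is 1.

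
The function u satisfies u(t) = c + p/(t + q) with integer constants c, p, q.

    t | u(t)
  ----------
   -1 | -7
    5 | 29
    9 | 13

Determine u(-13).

2

(u(t) − c)(t + q) = p for each data point; the three points give a linear system in c and q, then p follows.
Solving: c = 5, q = -3, p = 48, so u(t) = 5 + 48/(t − 3).
Then u(-13) = 5 + 48/(-16) = 2.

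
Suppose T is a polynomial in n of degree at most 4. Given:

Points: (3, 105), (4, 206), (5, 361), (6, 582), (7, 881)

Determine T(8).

1270

First differences: 101, 155, 221, 299. Second differences: 54, 66, 78. Third differences: 12, 12.
Level-3 differences are constant, so T has degree 3.
Fitting a degree-3 polynomial gives T(n) = 2n³ + 3n² + 6n + 6.
Then T(8) = 1270.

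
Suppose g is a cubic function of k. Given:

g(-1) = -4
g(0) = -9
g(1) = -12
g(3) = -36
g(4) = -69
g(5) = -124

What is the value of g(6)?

Write g(k) = ak³ + bk² + ck + d; the 6 given values yield a linear system in the 4 coefficients.
Solving, g(k) = -k³ + k² - 3k - 9.
Then g(6) = -207.

-207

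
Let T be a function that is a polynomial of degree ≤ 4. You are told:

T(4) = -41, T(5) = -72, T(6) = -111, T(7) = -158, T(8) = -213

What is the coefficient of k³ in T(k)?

Write T(k) = ak^4 + bk³ + ck² + dk + e; the 5 given values yield a linear system in the 5 coefficients.
Solving, the top 2 coefficients vanish, and T(k) = -4k² + 5k + 3.
The coefficient of k³ is 0.

0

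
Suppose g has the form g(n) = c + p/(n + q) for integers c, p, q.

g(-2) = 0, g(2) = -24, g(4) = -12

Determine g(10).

(g(n) − c)(n + q) = p for each data point; the three points give a linear system in c and q, then p follows.
Solving: c = -6, q = -1, p = -18, so g(n) = -6 − 18/(n − 1).
Then g(10) = -6 − 18/9 = -8.

-8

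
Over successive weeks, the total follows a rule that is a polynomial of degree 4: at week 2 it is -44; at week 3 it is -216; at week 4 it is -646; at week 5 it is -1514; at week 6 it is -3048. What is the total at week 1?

2

Write the value at m as f(m).
Write f(m) = am^4 + bm³ + cm² + dm + e; the 5 given values yield a linear system in the 5 coefficients.
Solving, f(m) = -2m^4 - 2m³ - m² + m + 6.
Then f(1) = 2.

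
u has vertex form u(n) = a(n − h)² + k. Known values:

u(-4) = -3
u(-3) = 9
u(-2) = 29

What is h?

-5

First differences 12, 20; second difference 8 = 2a, so a = 4.
Expanding, the n-coefficient is −2ah = -8h; matching it to the data gives h = -5, and then k = -7.
So u(n) = 4(n + 5)² − 7.
Hence h = -5.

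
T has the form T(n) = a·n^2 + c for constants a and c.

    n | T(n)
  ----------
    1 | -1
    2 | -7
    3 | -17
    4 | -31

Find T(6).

-71

From T(1) = -1 and T(2) = -7: 1a + c = -1 and 4a + c = -7.
Subtracting: 3a = -6, so a = -2; then c = -1 − (-2)·1 = 1.
So T(n) = -2n² + 1, and T(6) = -71.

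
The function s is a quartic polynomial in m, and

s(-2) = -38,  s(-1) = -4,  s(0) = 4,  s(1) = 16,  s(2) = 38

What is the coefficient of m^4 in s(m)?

Write s(m) = am^4 + bm³ + cm² + dm + e; the 5 given values yield a linear system in the 5 coefficients.
Solving, s(m) = -m^4 + 3m³ + 3m² + 7m + 4.
The coefficient of m^4 is -1.

-1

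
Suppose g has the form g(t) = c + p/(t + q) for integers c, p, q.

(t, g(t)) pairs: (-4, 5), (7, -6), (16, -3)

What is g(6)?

-7

(g(t) − c)(t + q) = p for each data point; the three points give a linear system in c and q, then p follows.
Solving: c = -1, q = -1, p = -30, so g(t) = -1 − 30/(t − 1).
Then g(6) = -1 − 30/5 = -7.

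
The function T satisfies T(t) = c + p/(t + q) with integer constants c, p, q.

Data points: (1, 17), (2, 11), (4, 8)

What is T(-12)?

4

(T(t) − c)(t + q) = p for each data point; the three points give a linear system in c and q, then p follows.
Solving: c = 5, q = 0, p = 12, so T(t) = 5 + 12/(t + 0).
Then T(-12) = 5 + 12/(-12) = 4.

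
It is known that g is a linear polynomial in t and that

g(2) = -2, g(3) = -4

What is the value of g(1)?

0

Write g(t) = at + b; the 2 given values yield a linear system in the 2 coefficients.
Solving, g(t) = -2t + 2.
Then g(1) = 0.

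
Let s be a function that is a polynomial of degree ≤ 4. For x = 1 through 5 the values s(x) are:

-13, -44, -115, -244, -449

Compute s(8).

-1700

First differences: -31, -71, -129, -205. Second differences: -40, -58, -76. Third differences: -18, -18.
Level-3 differences are constant, so s has degree 3.
Fitting a degree-3 polynomial gives s(x) = -3x³ - 2x² - 4x - 4.
Then s(8) = -1700.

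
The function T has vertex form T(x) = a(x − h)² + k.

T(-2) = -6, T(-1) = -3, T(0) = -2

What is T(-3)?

-11

First differences 3, 1; second difference -2 = 2a, so a = -1.
Expanding, the x-coefficient is −2ah = 2h; matching it to the data gives h = 0, and then k = -2.
So T(x) = -1(x + 0)² − 2.
T(-3) = -1·(-3)² − 2 = -11.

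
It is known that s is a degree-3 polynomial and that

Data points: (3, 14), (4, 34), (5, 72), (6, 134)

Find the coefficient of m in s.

4

Write s(m) = am³ + bm² + cm + d; the 4 given values yield a linear system in the 4 coefficients.
Solving, s(m) = m³ - 3m² + 4m + 2.
The coefficient of m is 4.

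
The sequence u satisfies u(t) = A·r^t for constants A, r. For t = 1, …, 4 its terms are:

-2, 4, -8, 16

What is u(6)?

Consecutive ratio: 4/(-2) = -2, and -8/4 = -2, so r = -2.
Then A·(-2)^1 = -2 gives A = 1, and u(t) = 1·(-2)^t.
u(6) = 1·(-2)^6 = 64.

64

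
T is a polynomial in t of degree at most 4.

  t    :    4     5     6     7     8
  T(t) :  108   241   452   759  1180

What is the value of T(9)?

1733

Write T(t) = at^4 + bt³ + ct² + dt + e; the 5 given values yield a linear system in the 5 coefficients.
Solving, the leading coefficient vanishes, and T(t) = 3t³ - 6t² + 4t - 4.
Then T(9) = 1733.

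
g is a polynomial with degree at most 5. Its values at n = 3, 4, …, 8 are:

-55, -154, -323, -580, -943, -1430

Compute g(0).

Write g(n) = an^5 + bn^4 + cn³ + dn² + en + p; the 6 given values yield a linear system in the 6 coefficients.
Solving, the top 2 coefficients vanish, and g(n) = -3n³ + n² + 5n + 2.
Then g(0) = 2.

2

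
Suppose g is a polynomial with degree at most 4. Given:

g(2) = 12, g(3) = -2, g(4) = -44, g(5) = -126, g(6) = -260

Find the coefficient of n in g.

First differences: -14, -42, -82, -134. Second differences: -28, -40, -52. Third differences: -12, -12.
Level-3 differences are constant, so g has degree 3.
Fitting a degree-3 polynomial gives g(n) = -2n³ + 4n² + 4n + 4.
The coefficient of n is 4.

4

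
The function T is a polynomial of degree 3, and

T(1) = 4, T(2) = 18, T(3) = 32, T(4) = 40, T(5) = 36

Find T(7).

Write T(n) = an³ + bn² + cn + d; the 5 given values yield a linear system in the 4 coefficients.
Solving, T(n) = -n³ + 6n² + 3n - 4.
Then T(7) = -32.

-32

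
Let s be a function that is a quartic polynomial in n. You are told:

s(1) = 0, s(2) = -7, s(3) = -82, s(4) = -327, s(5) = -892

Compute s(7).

-3822

Write s(n) = an^4 + bn³ + cn² + dn + e; the 5 given values yield a linear system in the 5 coefficients.
Solving, s(n) = -2n^4 + 3n³ - 2n² + 8n - 7.
Then s(7) = -3822.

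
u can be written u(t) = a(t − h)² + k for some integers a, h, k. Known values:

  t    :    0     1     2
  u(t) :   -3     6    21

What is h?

First differences 9, 15; second difference 6 = 2a, so a = 3.
Expanding, the t-coefficient is −2ah = -6h; matching it to the data gives h = -1, and then k = -6.
So u(t) = 3(t + 1)² − 6.
Hence h = -1.

-1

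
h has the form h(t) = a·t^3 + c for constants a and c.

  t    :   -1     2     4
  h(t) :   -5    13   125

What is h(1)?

-1

From h(-1) = -5 and h(2) = 13: -1a + c = -5 and 8a + c = 13.
Subtracting: 9a = 18, so a = 2; then c = -5 − 2·(-1) = -3.
So h(t) = 2t³ − 3, and h(1) = -1.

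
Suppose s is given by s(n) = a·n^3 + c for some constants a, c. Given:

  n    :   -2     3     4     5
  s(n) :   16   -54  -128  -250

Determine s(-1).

From s(-2) = 16 and s(3) = -54: -8a + c = 16 and 27a + c = -54.
Subtracting: 35a = -70, so a = -2; then c = 16 − (-2)·(-8) = 0.
So s(n) = -2n³ + 0, and s(-1) = 2.

2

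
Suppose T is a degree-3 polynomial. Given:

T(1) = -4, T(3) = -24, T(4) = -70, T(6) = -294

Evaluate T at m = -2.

Write T(m) = am³ + bm² + cm + d; the 4 given values yield a linear system in the 4 coefficients.
Solving, T(m) = -2m³ + 4m² - 6.
Then T(-2) = 26.

26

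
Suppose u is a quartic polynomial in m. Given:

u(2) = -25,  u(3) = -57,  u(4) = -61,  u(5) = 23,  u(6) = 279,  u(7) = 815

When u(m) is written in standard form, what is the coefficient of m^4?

First differences: -32, -4, 84, 256, 536. Second differences: 28, 88, 172, 280. Third differences: 60, 84, 108. Fourth differences: 24, 24.
Level-4 differences are constant, so u has degree 4.
Fitting a degree-4 polynomial gives u(m) = m^4 - 4m³ - 5m² + 4m + 3.
The coefficient of m^4 is 1.

1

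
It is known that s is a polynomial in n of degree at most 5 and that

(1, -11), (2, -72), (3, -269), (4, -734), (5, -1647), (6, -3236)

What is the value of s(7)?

Write s(n) = an^5 + bn^4 + cn³ + dn² + en + p; the 6 given values yield a linear system in the 6 coefficients.
Solving, the leading coefficient vanishes, and s(n) = -2n^4 - 2n³ - 6n² + n - 2.
Then s(7) = -5777.

-5777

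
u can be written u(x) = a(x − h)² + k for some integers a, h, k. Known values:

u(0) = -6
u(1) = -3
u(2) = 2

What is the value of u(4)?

First differences 3, 5; second difference 2 = 2a, so a = 1.
Expanding, the x-coefficient is −2ah = -2h; matching it to the data gives h = -1, and then k = -7.
So u(x) = 1(x + 1)² − 7.
u(4) = 1·5² − 7 = 18.

18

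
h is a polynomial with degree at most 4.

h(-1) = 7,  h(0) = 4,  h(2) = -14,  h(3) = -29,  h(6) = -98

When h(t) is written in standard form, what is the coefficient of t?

Write h(t) = at^4 + bt³ + ct² + dt + e; the 5 given values yield a linear system in the 5 coefficients.
Solving, the top 2 coefficients vanish, and h(t) = -2t² - 5t + 4.
The coefficient of t is -5.

-5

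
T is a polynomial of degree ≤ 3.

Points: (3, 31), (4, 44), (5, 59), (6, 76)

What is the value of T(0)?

Write T(k) = ak³ + bk² + ck + d; the 4 given values yield a linear system in the 4 coefficients.
Solving, the leading coefficient vanishes, and T(k) = k² + 6k + 4.
Then T(0) = 4.

4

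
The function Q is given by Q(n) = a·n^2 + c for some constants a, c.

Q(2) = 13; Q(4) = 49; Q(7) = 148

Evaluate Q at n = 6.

From Q(2) = 13 and Q(4) = 49: 4a + c = 13 and 16a + c = 49.
Subtracting: 12a = 36, so a = 3; then c = 13 − 3·4 = 1.
So Q(n) = 3n² + 1, and Q(6) = 109.

109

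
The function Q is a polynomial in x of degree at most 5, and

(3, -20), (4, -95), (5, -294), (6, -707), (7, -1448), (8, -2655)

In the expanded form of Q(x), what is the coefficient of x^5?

First differences: -75, -199, -413, -741, -1207. Second differences: -124, -214, -328, -466. Third differences: -90, -114, -138. Fourth differences: -24, -24.
Level-4 differences are constant, so Q has degree 4.
Fitting a degree-4 polynomial gives Q(x) = -x^4 + 3x³ - x² - 4x + 1.
The coefficient of x^5 is 0.

0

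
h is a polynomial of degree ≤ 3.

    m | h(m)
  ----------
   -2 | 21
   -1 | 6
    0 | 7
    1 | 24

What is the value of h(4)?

171

First differences: -15, 1, 17. Second differences: 16, 16.
Level-2 differences are constant, so h has degree 2.
Fitting a degree-2 polynomial gives h(m) = 8m² + 9m + 7.
Then h(4) = 171.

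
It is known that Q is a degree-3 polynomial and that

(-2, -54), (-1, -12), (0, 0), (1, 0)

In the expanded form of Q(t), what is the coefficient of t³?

Write Q(t) = at³ + bt² + ct + d; the 4 given values yield a linear system in the 4 coefficients.
Solving, Q(t) = 3t³ - 6t² + 3t.
The coefficient of t³ is 3.

3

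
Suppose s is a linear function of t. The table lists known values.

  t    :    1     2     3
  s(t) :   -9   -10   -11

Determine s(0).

-8

First differences: -1, -1.
Level-1 differences are constant, so s has degree 1.
Fitting a degree-1 polynomial gives s(t) = -t - 8.
Then s(0) = -8.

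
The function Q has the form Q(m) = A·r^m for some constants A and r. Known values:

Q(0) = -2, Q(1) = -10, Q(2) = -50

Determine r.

Consecutive ratio: -10/(-2) = 5, and -50/(-10) = 5, so r = 5.
Then A·5^0 = -2 gives A = -2, and Q(m) = -2·5^m.

5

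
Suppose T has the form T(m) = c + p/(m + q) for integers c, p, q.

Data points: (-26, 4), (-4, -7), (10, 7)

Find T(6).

(T(m) − c)(m + q) = p for each data point; the three points give a linear system in c and q, then p follows.
Solving: c = 5, q = 2, p = 24, so T(m) = 5 + 24/(m + 2).
Then T(6) = 5 + 24/8 = 8.

8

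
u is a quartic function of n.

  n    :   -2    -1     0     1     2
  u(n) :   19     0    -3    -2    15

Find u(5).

642

Write u(n) = an^4 + bn³ + cn² + dn + e; the 5 given values yield a linear system in the 5 coefficients.
Solving, u(n) = n^4 + n² - n - 3.
Then u(5) = 642.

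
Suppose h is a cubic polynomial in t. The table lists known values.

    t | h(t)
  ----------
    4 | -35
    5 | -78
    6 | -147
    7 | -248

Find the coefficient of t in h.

0

Write h(t) = at³ + bt² + ct + d; the 4 given values yield a linear system in the 4 coefficients.
Solving, h(t) = -t³ + 2t² - 3.
The coefficient of t is 0.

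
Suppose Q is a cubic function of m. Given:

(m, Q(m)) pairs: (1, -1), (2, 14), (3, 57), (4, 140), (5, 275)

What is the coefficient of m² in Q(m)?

2

Write Q(m) = am³ + bm² + cm + d; the 5 given values yield a linear system in the 4 coefficients.
Solving, Q(m) = 2m³ + 2m² - 5m.
The coefficient of m² is 2.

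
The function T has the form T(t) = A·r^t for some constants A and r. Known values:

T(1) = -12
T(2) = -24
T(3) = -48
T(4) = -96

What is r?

2

Consecutive ratio: -24/(-12) = 2, and -48/(-24) = 2, so r = 2.
Then A·2^1 = -12 gives A = -6, and T(t) = -6·2^t.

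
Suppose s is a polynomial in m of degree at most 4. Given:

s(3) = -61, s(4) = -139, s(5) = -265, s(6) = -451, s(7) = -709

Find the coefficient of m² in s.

0

First differences: -78, -126, -186, -258. Second differences: -48, -60, -72. Third differences: -12, -12.
Level-3 differences are constant, so s has degree 3.
Fitting a degree-3 polynomial gives s(m) = -2m³ - 4m + 5.
The coefficient of m² is 0.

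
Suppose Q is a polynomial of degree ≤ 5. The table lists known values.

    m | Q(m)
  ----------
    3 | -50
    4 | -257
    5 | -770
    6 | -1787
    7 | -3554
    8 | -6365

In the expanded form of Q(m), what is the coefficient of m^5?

0

First differences: -207, -513, -1017, -1767, -2811. Second differences: -306, -504, -750, -1044. Third differences: -198, -246, -294. Fourth differences: -48, -48.
Level-4 differences are constant, so Q has degree 4.
Fitting a degree-4 polynomial gives Q(m) = -2m^4 + 3m³ + 5m² - 3m - 5.
The coefficient of m^5 is 0.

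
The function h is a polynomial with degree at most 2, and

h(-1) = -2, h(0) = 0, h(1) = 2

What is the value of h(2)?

4

First differences: 2, 2.
Level-1 differences are constant, so h has degree 1.
Fitting a degree-1 polynomial gives h(t) = 2t.
Then h(2) = 4.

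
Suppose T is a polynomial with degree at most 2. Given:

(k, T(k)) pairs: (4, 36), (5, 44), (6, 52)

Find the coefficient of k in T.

8

First differences: 8, 8.
Level-1 differences are constant, so T has degree 1.
Fitting a degree-1 polynomial gives T(k) = 8k + 4.
The coefficient of k is 8.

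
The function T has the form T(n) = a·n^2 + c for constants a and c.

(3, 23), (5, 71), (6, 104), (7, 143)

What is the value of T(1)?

From T(3) = 23 and T(5) = 71: 9a + c = 23 and 25a + c = 71.
Subtracting: 16a = 48, so a = 3; then c = 23 − 3·9 = -4.
So T(n) = 3n² − 4, and T(1) = -1.

-1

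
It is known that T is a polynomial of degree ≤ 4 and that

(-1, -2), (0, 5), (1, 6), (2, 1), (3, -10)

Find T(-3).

-34

First differences: 7, 1, -5, -11. Second differences: -6, -6, -6.
Level-2 differences are constant, so T has degree 2.
Fitting a degree-2 polynomial gives T(m) = -3m² + 4m + 5.
Then T(-3) = -34.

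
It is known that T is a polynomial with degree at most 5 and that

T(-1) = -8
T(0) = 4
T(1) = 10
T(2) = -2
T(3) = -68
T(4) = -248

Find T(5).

Write T(n) = an^5 + bn^4 + cn³ + dn² + en + p; the 6 given values yield a linear system in the 6 coefficients.
Solving, the leading coefficient vanishes, and T(n) = -n^4 - 2n² + 9n + 4.
Then T(5) = -626.

-626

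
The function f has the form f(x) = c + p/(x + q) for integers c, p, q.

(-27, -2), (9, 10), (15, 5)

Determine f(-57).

-1

(f(x) − c)(x + q) = p for each data point; the three points give a linear system in c and q, then p follows.
Solving: c = 0, q = -3, p = 60, so f(x) = 60/(x − 3).
Then f(-57) = 0 + 60/(-60) = -1.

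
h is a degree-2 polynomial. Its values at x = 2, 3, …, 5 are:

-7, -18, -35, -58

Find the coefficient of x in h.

4

First differences: -11, -17, -23. Second differences: -6, -6.
Level-2 differences are constant, so h has degree 2.
Fitting a degree-2 polynomial gives h(x) = -3x² + 4x - 3.
The coefficient of x is 4.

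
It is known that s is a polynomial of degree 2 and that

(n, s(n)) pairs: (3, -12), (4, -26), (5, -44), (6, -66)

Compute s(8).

-122

First differences: -14, -18, -22. Second differences: -4, -4.
Level-2 differences are constant, so s has degree 2.
Fitting a degree-2 polynomial gives s(n) = -2n² + 6.
Then s(8) = -122.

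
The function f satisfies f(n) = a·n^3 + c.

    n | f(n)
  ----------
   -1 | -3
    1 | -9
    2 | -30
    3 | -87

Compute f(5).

-381

From f(-1) = -3 and f(1) = -9: -1a + c = -3 and 1a + c = -9.
Subtracting: 2a = -6, so a = -3; then c = -3 − (-3)·(-1) = -6.
So f(n) = -3n³ − 6, and f(5) = -381.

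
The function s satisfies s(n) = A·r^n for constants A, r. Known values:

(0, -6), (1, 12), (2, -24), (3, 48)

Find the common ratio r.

Consecutive ratio: 12/(-6) = -2, and -24/12 = -2, so r = -2.
Then A·(-2)^0 = -6 gives A = -6, and s(n) = -6·(-2)^n.

-2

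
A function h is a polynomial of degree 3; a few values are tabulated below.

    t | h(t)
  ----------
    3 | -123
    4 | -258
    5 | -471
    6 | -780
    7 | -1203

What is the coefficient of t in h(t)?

-3

Write h(t) = at³ + bt² + ct + d; the 5 given values yield a linear system in the 4 coefficients.
Solving, h(t) = -3t³ - 3t² - 3t - 6.
The coefficient of t is -3.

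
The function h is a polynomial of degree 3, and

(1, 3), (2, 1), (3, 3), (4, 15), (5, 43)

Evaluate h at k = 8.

283

First differences: -2, 2, 12, 28. Second differences: 4, 10, 16. Third differences: 6, 6.
Level-3 differences are constant, so h has degree 3.
Fitting a degree-3 polynomial gives h(k) = k³ - 4k² + 3k + 3.
Then h(8) = 283.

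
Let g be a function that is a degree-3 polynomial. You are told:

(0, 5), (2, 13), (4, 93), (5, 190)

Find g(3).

Write g(k) = ak³ + bk² + ck + d; the 4 given values yield a linear system in the 4 coefficients.
Solving, g(k) = 2k³ - 3k² + 2k + 5.
Then g(3) = 38.

38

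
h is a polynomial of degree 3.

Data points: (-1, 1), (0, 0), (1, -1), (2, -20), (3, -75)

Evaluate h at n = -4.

184

First differences: -1, -1, -19, -55. Second differences: 0, -18, -36. Third differences: -18, -18.
Level-3 differences are constant, so h has degree 3.
Fitting a degree-3 polynomial gives h(n) = -3n³ + 2n.
Then h(-4) = 184.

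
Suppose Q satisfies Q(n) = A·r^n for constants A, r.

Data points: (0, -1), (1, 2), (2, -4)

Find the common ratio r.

Consecutive ratio: 2/(-1) = -2, and -4/2 = -2, so r = -2.
Then A·(-2)^0 = -1 gives A = -1, and Q(n) = -1·(-2)^n.

-2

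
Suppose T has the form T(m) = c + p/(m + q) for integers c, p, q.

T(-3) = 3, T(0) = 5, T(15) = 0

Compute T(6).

(T(m) − c)(m + q) = p for each data point; the three points give a linear system in c and q, then p follows.
Solving: c = 1, q = -3, p = -12, so T(m) = 1 − 12/(m − 3).
Then T(6) = 1 − 12/3 = -3.

-3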